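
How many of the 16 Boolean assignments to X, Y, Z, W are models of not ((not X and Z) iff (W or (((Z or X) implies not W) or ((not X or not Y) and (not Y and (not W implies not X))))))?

12

Initial set: {not ((not X and Z) iff (W or (((Z or X) implies not W) or ((not X or not Y) and (not Y and (not W implies not X))))))}.
not ((not X and Z) iff (W or (((Z or X) implies not W) or ((not X or not Y) and (not Y and (not W implies not X)))))): β-rule — branch into (not X and Z), not (W or (((Z or X) implies not W) or ((not X or not Y) and (not Y and (not W implies not X)))))  //  not (not X and Z), (W or (((Z or X) implies not W) or ((not X or not Y) and (not Y and (not W implies not X))))).
  branch 1 (add (not X and Z), not (W or (((Z or X) implies not W) or ((not X or not Y) and (not Y and (not W implies not X)))))):
    (not X and Z): α-rule — add not X, Z.
    not (W or (((Z or X) implies not W) or ((not X or not Y) and (not Y and (not W implies not X))))): α-rule — add not W, not (((Z or X) implies not W) or ((not X or not Y) and (not Y and (not W implies not X)))).
    not (((Z or X) implies not W) or ((not X or not Y) and (not Y and (not W implies not X)))): α-rule — add not ((Z or X) implies not W), not ((not X or not Y) and (not Y and (not W implies not X))).
    not ((Z or X) implies not W): α-rule — add (Z or X), not not W.
    × closes — contains both W and not W.
  branch 2 (add not (not X and Z), (W or (((Z or X) implies not W) or ((not X or not Y) and (not Y and (not W implies not X)))))):
    not (not X and Z): β-rule — branch into not not X  //  not Z.
      branch 2.1 (add not not X):
        (W or (((Z or X) implies not W) or ((not X or not Y) and (not Y and (not W implies not X))))): β-rule — branch into W  //  (((Z or X) implies not W) or ((not X or not Y) and (not Y and (not W implies not X)))).
          branch 2.1.1 (add W):
            ○ open, literals {W=T, X=T}.
          branch 2.1.2 (add (((Z or X) implies not W) or ((not X or not Y) and (not Y and (not W implies not X))))):
            (((Z or X) implies not W) or ((not X or not Y) and (not Y and (not W implies not X)))): β-rule — branch into ((Z or X) implies not W)  //  ((not X or not Y) and (not Y and (not W implies not X))).
              branch 2.1.2.1 (add ((Z or X) implies not W)):
                ((Z or X) implies not W): β-rule — branch into not (Z or X)  //  not W.
                  branch 2.1.2.1.1 (add not (Z or X)):
                    not (Z or X): α-rule — add not Z, not X.
                    × closes — contains both X and not X.
                  branch 2.1.2.1.2 (add not W):
                    ○ open, literals {W=F, X=T}.
              branch 2.1.2.2 (add ((not X or not Y) and (not Y and (not W implies not X)))):
                ((not X or not Y) and (not Y and (not W implies not X))): α-rule — add (not X or not Y), (not Y and (not W implies not X)).
                (not Y and (not W implies not X)): α-rule — add not Y, (not W implies not X).
                (not X or not Y): β-rule — branch into not X  //  not Y.
                  branch 2.1.2.2.1 (add not X):
                    × closes — contains both X and not X.
                  branch 2.1.2.2.2 (add not Y):
                    (not W implies not X): β-rule — branch into not not W  //  not X.
                      branch 2.1.2.2.2.1 (add not not W):
                        ○ open, literals {W=T, X=T, Y=F}.
                      branch 2.1.2.2.2.2 (add not X):
                        × closes — contains both X and not X.
      branch 2.2 (add not Z):
        (W or (((Z or X) implies not W) or ((not X or not Y) and (not Y and (not W implies not X))))): β-rule — branch into W  //  (((Z or X) implies not W) or ((not X or not Y) and (not Y and (not W implies not X)))).
          branch 2.2.1 (add W):
            ○ open, literals {W=T, Z=F}.
          branch 2.2.2 (add (((Z or X) implies not W) or ((not X or not Y) and (not Y and (not W implies not X))))):
            (((Z or X) implies not W) or ((not X or not Y) and (not Y and (not W implies not X)))): β-rule — branch into ((Z or X) implies not W)  //  ((not X or not Y) and (not Y and (not W implies not X))).
              branch 2.2.2.1 (add ((Z or X) implies not W)):
                ((Z or X) implies not W): β-rule — branch into not (Z or X)  //  not W.
                  branch 2.2.2.1.1 (add not (Z or X)):
                    not (Z or X): α-rule — add not Z, not X.
                    ○ open, literals {X=F, Z=F}.
                  branch 2.2.2.1.2 (add not W):
                    ○ open, literals {W=F, Z=F}.
              branch 2.2.2.2 (add ((not X or not Y) and (not Y and (not W implies not X)))):
                ((not X or not Y) and (not Y and (not W implies not X))): α-rule — add (not X or not Y), (not Y and (not W implies not X)).
                (not Y and (not W implies not X)): α-rule — add not Y, (not W implies not X).
                (not X or not Y): β-rule — branch into not X  //  not Y.
                  branch 2.2.2.2.1 (add not X):
                    (not W implies not X): β-rule — branch into not not W  //  not X.
                      branch 2.2.2.2.1.1 (add not not W):
                        ○ open, literals {W=T, X=F, Y=F, Z=F}.
                      branch 2.2.2.2.1.2 (add not X):
                        ○ open, literals {X=F, Y=F, Z=F}.
                  branch 2.2.2.2.2 (add not Y):
                    (not W implies not X): β-rule — branch into not not W  //  not X.
                      branch 2.2.2.2.2.1 (add not not W):
                        ○ open, literals {W=T, Y=F, Z=F}.
                      branch 2.2.2.2.2.2 (add not X):
                        ○ open, literals {X=F, Y=F, Z=F}.
4 branches closed, 10 open.
Each open branch fixes some atoms; the unmentioned ones are free. Counting distinct full assignments: branch {W=T, X=T} (Y, Z) contributes 4 new; branch {W=F, X=T} (Y, Z) contributes 4 new; branch {W=T, X=T, Y=F} (Z) contributes 0 new; branch {W=T, Z=F} (X, Y) contributes 2 new; branch {X=F, Z=F} (Y, W) contributes 2 new; branch {W=F, Z=F} (X, Y) contributes 0 new; branch {W=T, X=F, Y=F, Z=F} (none free) contributes 0 new; branch {X=F, Y=F, Z=F} (W) contributes 0 new; branch {W=T, Y=F, Z=F} (X) contributes 0 new; branch {X=F, Y=F, Z=F} (W) contributes 0 new. Total: 12.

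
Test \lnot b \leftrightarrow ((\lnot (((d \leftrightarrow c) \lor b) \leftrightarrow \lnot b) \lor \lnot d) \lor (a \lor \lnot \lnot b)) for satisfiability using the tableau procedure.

Satisfiable

Initial set: {(\lnot b \leftrightarrow ((\lnot (((d \leftrightarrow c) \lor b) \leftrightarrow \lnot b) \lor \lnot d) \lor (a \lor \lnot \lnot b)))}.
(\lnot b \leftrightarrow ((\lnot (((d \leftrightarrow c) \lor b) \leftrightarrow \lnot b) \lor \lnot d) \lor (a \lor \lnot \lnot b))): β-rule — branch into \lnot b, ((\lnot (((d \leftrightarrow c) \lor b) \leftrightarrow \lnot b) \lor \lnot d) \lor (a \lor \lnot \lnot b))  //  \lnot \lnot b, \lnot ((\lnot (((d \leftrightarrow c) \lor b) \leftrightarrow \lnot b) \lor \lnot d) \lor (a \lor \lnot \lnot b)).
  branch 1 (add \lnot b, ((\lnot (((d \leftrightarrow c) \lor b) \leftrightarrow \lnot b) \lor \lnot d) \lor (a \lor \lnot \lnot b))):
    ((\lnot (((d \leftrightarrow c) \lor b) \leftrightarrow \lnot b) \lor \lnot d) \lor (a \lor \lnot \lnot b)): β-rule — branch into (\lnot (((d \leftrightarrow c) \lor b) \leftrightarrow \lnot b) \lor \lnot d)  //  (a \lor \lnot \lnot b).
      branch 1.1 (add (\lnot (((d \leftrightarrow c) \lor b) \leftrightarrow \lnot b) \lor \lnot d)):
        (\lnot (((d \leftrightarrow c) \lor b) \leftrightarrow \lnot b) \lor \lnot d): β-rule — branch into \lnot (((d \leftrightarrow c) \lor b) \leftrightarrow \lnot b)  //  \lnot d.
          branch 1.1.1 (add \lnot (((d \leftrightarrow c) \lor b) \leftrightarrow \lnot b)):
            \lnot (((d \leftrightarrow c) \lor b) \leftrightarrow \lnot b): β-rule — branch into ((d \leftrightarrow c) \lor b), \lnot \lnot b  //  \lnot ((d \leftrightarrow c) \lor b), \lnot b.
              branch 1.1.1.1 (add ((d \leftrightarrow c) \lor b), \lnot \lnot b):
                × closes — contains both b and \lnot b.
              branch 1.1.1.2 (add \lnot ((d \leftrightarrow c) \lor b), \lnot b):
                \lnot ((d \leftrightarrow c) \lor b): α-rule — add \lnot (d \leftrightarrow c), \lnot b.
                \lnot (d \leftrightarrow c): β-rule — branch into d, \lnot c  //  \lnot d, c.
                  branch 1.1.1.2.1 (add d, \lnot c):
                    ○ open, literals {b=false, c=false, d=true}.
                  branch 1.1.1.2.2 (add \lnot d, c):
                    ○ open, literals {b=false, c=true, d=false}.
          branch 1.1.2 (add \lnot d):
            ○ open, literals {b=false, d=false}.
      branch 1.2 (add (a \lor \lnot \lnot b)):
        (a \lor \lnot \lnot b): β-rule — branch into a  //  \lnot \lnot b.
          branch 1.2.1 (add a):
            ○ open, literals {a=true, b=false}.
          branch 1.2.2 (add \lnot \lnot b):
            \lnot \lnot b: drop double negation, giving b.
            × closes — contains both b and \lnot b.
  branch 2 (add \lnot \lnot b, \lnot ((\lnot (((d \leftrightarrow c) \lor b) \leftrightarrow \lnot b) \lor \lnot d) \lor (a \lor \lnot \lnot b))):
    \lnot ((\lnot (((d \leftrightarrow c) \lor b) \leftrightarrow \lnot b) \lor \lnot d) \lor (a \lor \lnot \lnot b)): α-rule — add \lnot (\lnot (((d \leftrightarrow c) \lor b) \leftrightarrow \lnot b) \lor \lnot d), \lnot (a \lor \lnot \lnot b).
    \lnot (\lnot (((d \leftrightarrow c) \lor b) \leftrightarrow \lnot b) \lor \lnot d): α-rule — add \lnot \lnot (((d \leftrightarrow c) \lor b) \leftrightarrow \lnot b), \lnot \lnot d.
    \lnot (a \lor \lnot \lnot b): α-rule — add \lnot a, \lnot \lnot \lnot b.
    \lnot \lnot \lnot b: drop double negation, giving \lnot b.
    × closes — contains both b and \lnot b.
3 branches closed, 4 open.
An open branch gives a satisfying assignment: b=false, c=false, d=true.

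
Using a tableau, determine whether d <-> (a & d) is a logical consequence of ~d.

Initial set: {T ~d; F (d <-> (a & d))}.
F (d <-> (a & d)): β-rule — branch into T d, F (a & d)  //  F d, T (a & d).
  branch 1 (add T d, F (a & d)):
    × closes — contains both d and ~d.
  branch 2 (add F d, T (a & d)):
    T (a & d): α-rule — add T a, T d.
    × closes — contains both d and ~d.
All 2 branches close.
Every branch closed, so the premises entail the conclusion.

Yes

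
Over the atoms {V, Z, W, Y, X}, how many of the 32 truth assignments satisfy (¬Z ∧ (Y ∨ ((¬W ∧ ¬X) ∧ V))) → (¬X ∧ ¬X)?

Initial set: {T ((¬Z ∧ (Y ∨ ((¬W ∧ ¬X) ∧ V))) → (¬X ∧ ¬X))}.
T ((¬Z ∧ (Y ∨ ((¬W ∧ ¬X) ∧ V))) → (¬X ∧ ¬X)): β-rule — branch into F (¬Z ∧ (Y ∨ ((¬W ∧ ¬X) ∧ V)))  //  T (¬X ∧ ¬X).
  branch 1 (add F (¬Z ∧ (Y ∨ ((¬W ∧ ¬X) ∧ V)))):
    F (¬Z ∧ (Y ∨ ((¬W ∧ ¬X) ∧ V))): β-rule — branch into F ¬Z  //  F (Y ∨ ((¬W ∧ ¬X) ∧ V)).
      branch 1.1 (add F ¬Z):
        ○ open, literals {Z=true}.
      branch 1.2 (add F (Y ∨ ((¬W ∧ ¬X) ∧ V))):
        F (Y ∨ ((¬W ∧ ¬X) ∧ V)): α-rule — add F Y, F ((¬W ∧ ¬X) ∧ V).
        F ((¬W ∧ ¬X) ∧ V): β-rule — branch into F (¬W ∧ ¬X)  //  F V.
          branch 1.2.1 (add F (¬W ∧ ¬X)):
            F (¬W ∧ ¬X): β-rule — branch into F ¬W  //  F ¬X.
              branch 1.2.1.1 (add F ¬W):
                ○ open, literals {W=true, Y=false}.
              branch 1.2.1.2 (add F ¬X):
                ○ open, literals {X=true, Y=false}.
          branch 1.2.2 (add F V):
            ○ open, literals {V=false, Y=false}.
  branch 2 (add T (¬X ∧ ¬X)):
    T (¬X ∧ ¬X): α-rule — add T ¬X, T ¬X.
    ○ open, literals {X=false}.
0 branches closed, 5 open.
Each open branch fixes some atoms; the unmentioned ones are free. Counting distinct full assignments: branch {Z=true} (V, W, Y, X) contributes 16 new; branch {W=true, Y=false} (V, Z, X) contributes 4 new; branch {X=true, Y=false} (V, Z, W) contributes 2 new; branch {V=false, Y=false} (Z, W, X) contributes 1 new; branch {X=false} (V, Z, W, Y) contributes 5 new. Total: 28.

28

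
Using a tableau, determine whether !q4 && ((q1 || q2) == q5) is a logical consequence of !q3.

No

Initial set: {T !q3; F (!q4 && ((q1 || q2) == q5))}.
F (!q4 && ((q1 || q2) == q5)): β-rule — branch into F !q4  //  F ((q1 || q2) == q5).
  branch 1 (add F !q4):
    ○ open, literals {q3=false, q4=true}.
  branch 2 (add F ((q1 || q2) == q5)):
    F ((q1 || q2) == q5): β-rule — branch into T (q1 || q2), F q5  //  F (q1 || q2), T q5.
      branch 2.1 (add T (q1 || q2), F q5):
        T (q1 || q2): β-rule — branch into T q1  //  T q2.
          branch 2.1.1 (add T q1):
            ○ open, literals {q1=true, q3=false, q5=false}.
          branch 2.1.2 (add T q2):
            ○ open, literals {q2=true, q3=false, q5=false}.
      branch 2.2 (add F (q1 || q2), T q5):
        F (q1 || q2): α-rule — add F q1, F q2.
        ○ open, literals {q1=false, q2=false, q3=false, q5=true}.
0 branches closed, 4 open.
An open branch gives a countermodel: q3=false, q4=true (unmentioned atoms arbitrary); the premises hold there but the conclusion fails.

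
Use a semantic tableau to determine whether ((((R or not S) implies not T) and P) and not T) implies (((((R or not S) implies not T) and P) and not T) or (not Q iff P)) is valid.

Assume the negation and expand:
Initial set: {not (((((R or not S) implies not T) and P) and not T) implies (((((R or not S) implies not T) and P) and not T) or (not Q iff P)))}.
not (((((R or not S) implies not T) and P) and not T) implies (((((R or not S) implies not T) and P) and not T) or (not Q iff P))): α-rule — add ((((R or not S) implies not T) and P) and not T), not (((((R or not S) implies not T) and P) and not T) or (not Q iff P)).
((((R or not S) implies not T) and P) and not T): α-rule — add (((R or not S) implies not T) and P), not T.
not (((((R or not S) implies not T) and P) and not T) or (not Q iff P)): α-rule — add not ((((R or not S) implies not T) and P) and not T), not (not Q iff P).
(((R or not S) implies not T) and P): α-rule — add ((R or not S) implies not T), P.
not ((((R or not S) implies not T) and P) and not T): β-rule — branch into not (((R or not S) implies not T) and P)  //  not not T.
  branch 1 (add not (((R or not S) implies not T) and P)):
    not (not Q iff P): β-rule — branch into not Q, not P  //  not not Q, P.
      branch 1.1 (add not Q, not P):
        × closes — contains both P and not P.
      branch 1.2 (add not not Q, P):
        ((R or not S) implies not T): β-rule — branch into not (R or not S)  //  not T.
          branch 1.2.1 (add not (R or not S)):
            not (R or not S): α-rule — add not R, not not S.
            not (((R or not S) implies not T) and P): β-rule — branch into not ((R or not S) implies not T)  //  not P.
              branch 1.2.1.1 (add not ((R or not S) implies not T)):
                not ((R or not S) implies not T): α-rule — add (R or not S), not not T.
                × closes — contains both T and not T.
              branch 1.2.1.2 (add not P):
                × closes — contains both P and not P.
          branch 1.2.2 (add not T):
            not (((R or not S) implies not T) and P): β-rule — branch into not ((R or not S) implies not T)  //  not P.
              branch 1.2.2.1 (add not ((R or not S) implies not T)):
                not ((R or not S) implies not T): α-rule — add (R or not S), not not T.
                × closes — contains both T and not T.
              branch 1.2.2.2 (add not P):
                × closes — contains both P and not P.
  branch 2 (add not not T):
    × closes — contains both T and not T.
All 6 branches close.
Every branch closed, so the negation is unsatisfiable and the formula is valid.

Valid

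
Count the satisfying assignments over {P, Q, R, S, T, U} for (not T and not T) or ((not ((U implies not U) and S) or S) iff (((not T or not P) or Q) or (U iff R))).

Initial set: {((not T and not T) or ((not ((U implies not U) and S) or S) iff (((not T or not P) or Q) or (U iff R))))}.
((not T and not T) or ((not ((U implies not U) and S) or S) iff (((not T or not P) or Q) or (U iff R)))): β-rule — branch into (not T and not T)  //  ((not ((U implies not U) and S) or S) iff (((not T or not P) or Q) or (U iff R))).
  branch 1 (add (not T and not T)):
    (not T and not T): α-rule — add not T, not T.
    ○ open, literals {T=F}.
  branch 2 (add ((not ((U implies not U) and S) or S) iff (((not T or not P) or Q) or (U iff R)))):
    ((not ((U implies not U) and S) or S) iff (((not T or not P) or Q) or (U iff R))): β-rule — branch into (not ((U implies not U) and S) or S), (((not T or not P) or Q) or (U iff R))  //  not (not ((U implies not U) and S) or S), not (((not T or not P) or Q) or (U iff R)).
      branch 2.1 (add (not ((U implies not U) and S) or S), (((not T or not P) or Q) or (U iff R))):
        (not ((U implies not U) and S) or S): β-rule — branch into not ((U implies not U) and S)  //  S.
          branch 2.1.1 (add not ((U implies not U) and S)):
            (((not T or not P) or Q) or (U iff R)): β-rule — branch into ((not T or not P) or Q)  //  (U iff R).
              branch 2.1.1.1 (add ((not T or not P) or Q)):
                not ((U implies not U) and S): β-rule — branch into not (U implies not U)  //  not S.
                  branch 2.1.1.1.1 (add not (U implies not U)):
                    not (U implies not U): α-rule — add U, not not U.
                    ((not T or not P) or Q): β-rule — branch into (not T or not P)  //  Q.
                      branch 2.1.1.1.1.1 (add (not T or not P)):
                        (not T or not P): β-rule — branch into not T  //  not P.
                          branch 2.1.1.1.1.1.1 (add not T):
                            ○ open, literals {T=F, U=T}.
                          branch 2.1.1.1.1.1.2 (add not P):
                            ○ open, literals {P=F, U=T}.
                      branch 2.1.1.1.1.2 (add Q):
                        ○ open, literals {Q=T, U=T}.
                  branch 2.1.1.1.2 (add not S):
                    ((not T or not P) or Q): β-rule — branch into (not T or not P)  //  Q.
                      branch 2.1.1.1.2.1 (add (not T or not P)):
                        (not T or not P): β-rule — branch into not T  //  not P.
                          branch 2.1.1.1.2.1.1 (add not T):
                            ○ open, literals {S=F, T=F}.
                          branch 2.1.1.1.2.1.2 (add not P):
                            ○ open, literals {P=F, S=F}.
                      branch 2.1.1.1.2.2 (add Q):
                        ○ open, literals {Q=T, S=F}.
              branch 2.1.1.2 (add (U iff R)):
                not ((U implies not U) and S): β-rule — branch into not (U implies not U)  //  not S.
                  branch 2.1.1.2.1 (add not (U implies not U)):
                    not (U implies not U): α-rule — add U, not not U.
                    (U iff R): β-rule — branch into U, R  //  not U, not R.
                      branch 2.1.1.2.1.1 (add U, R):
                        ○ open, literals {R=T, U=T}.
                      branch 2.1.1.2.1.2 (add not U, not R):
                        × closes — contains both U and not U.
                  branch 2.1.1.2.2 (add not S):
                    (U iff R): β-rule — branch into U, R  //  not U, not R.
                      branch 2.1.1.2.2.1 (add U, R):
                        ○ open, literals {R=T, S=F, U=T}.
                      branch 2.1.1.2.2.2 (add not U, not R):
                        ○ open, literals {R=F, S=F, U=F}.
          branch 2.1.2 (add S):
            (((not T or not P) or Q) or (U iff R)): β-rule — branch into ((not T or not P) or Q)  //  (U iff R).
              branch 2.1.2.1 (add ((not T or not P) or Q)):
                ((not T or not P) or Q): β-rule — branch into (not T or not P)  //  Q.
                  branch 2.1.2.1.1 (add (not T or not P)):
                    (not T or not P): β-rule — branch into not T  //  not P.
                      branch 2.1.2.1.1.1 (add not T):
                        ○ open, literals {S=T, T=F}.
                      branch 2.1.2.1.1.2 (add not P):
                        ○ open, literals {P=F, S=T}.
                  branch 2.1.2.1.2 (add Q):
                    ○ open, literals {Q=T, S=T}.
              branch 2.1.2.2 (add (U iff R)):
                (U iff R): β-rule — branch into U, R  //  not U, not R.
                  branch 2.1.2.2.1 (add U, R):
                    ○ open, literals {R=T, S=T, U=T}.
                  branch 2.1.2.2.2 (add not U, not R):
                    ○ open, literals {R=F, S=T, U=F}.
      branch 2.2 (add not (not ((U implies not U) and S) or S), not (((not T or not P) or Q) or (U iff R))):
        not (not ((U implies not U) and S) or S): α-rule — add not not ((U implies not U) and S), not S.
        not (((not T or not P) or Q) or (U iff R)): α-rule — add not ((not T or not P) or Q), not (U iff R).
        not not ((U implies not U) and S): α-rule — add (U implies not U), S.
        × closes — contains both S and not S.
2 branches closed, 15 open.
Each open branch fixes some atoms; the unmentioned ones are free. Counting distinct full assignments: branch {T=F} (P, Q, R, S, U) contributes 32 new; branch {T=F, U=T} (P, Q, R, S) contributes 0 new; branch {P=F, U=T} (Q, R, S, T) contributes 8 new; branch {Q=T, U=T} (P, R, S, T) contributes 4 new; branch {S=F, T=F} (P, Q, R, U) contributes 0 new; branch {P=F, S=F} (Q, R, T, U) contributes 4 new; branch {Q=T, S=F} (P, R, T, U) contributes 2 new; branch {R=T, U=T} (P, Q, S, T) contributes 2 new; branch {R=T, S=F, U=T} (P, Q, T) contributes 0 new; branch {R=F, S=F, U=F} (P, Q, T) contributes 1 new; branch {S=T, T=F} (P, Q, R, U) contributes 0 new; branch {P=F, S=T} (Q, R, T, U) contributes 4 new; branch {Q=T, S=T} (P, R, T, U) contributes 2 new; branch {R=T, S=T, U=T} (P, Q, T) contributes 0 new; branch {R=F, S=T, U=F} (P, Q, T) contributes 1 new. Total: 60.

60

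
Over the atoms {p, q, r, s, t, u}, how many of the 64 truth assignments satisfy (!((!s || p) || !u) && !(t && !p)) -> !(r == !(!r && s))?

60

Initial set: {T ((!((!s || p) || !u) && !(t && !p)) -> !(r == !(!r && s)))}.
T ((!((!s || p) || !u) && !(t && !p)) -> !(r == !(!r && s))): β-rule — branch into F (!((!s || p) || !u) && !(t && !p))  //  T !(r == !(!r && s)).
  branch 1 (add F (!((!s || p) || !u) && !(t && !p))):
    F (!((!s || p) || !u) && !(t && !p)): β-rule — branch into F !((!s || p) || !u)  //  F !(t && !p).
      branch 1.1 (add F !((!s || p) || !u)):
        F !((!s || p) || !u): β-rule — branch into T (!s || p)  //  T !u.
          branch 1.1.1 (add T (!s || p)):
            T (!s || p): β-rule — branch into T !s  //  T p.
              branch 1.1.1.1 (add T !s):
                ○ open, literals {s=0}.
              branch 1.1.1.2 (add T p):
                ○ open, literals {p=1}.
          branch 1.1.2 (add T !u):
            ○ open, literals {u=0}.
      branch 1.2 (add F !(t && !p)):
        F !(t && !p): α-rule — add T t, T !p.
        ○ open, literals {p=0, t=1}.
  branch 2 (add T !(r == !(!r && s))):
    T !(r == !(!r && s)): β-rule — branch into T r, F !(!r && s)  //  F r, T !(!r && s).
      branch 2.1 (add T r, F !(!r && s)):
        F !(!r && s): α-rule — add T !r, T s.
        × closes — contains both r and !r.
      branch 2.2 (add F r, T !(!r && s)):
        T !(!r && s): β-rule — branch into F !r  //  F s.
          branch 2.2.1 (add F !r):
            × closes — contains both r and !r.
          branch 2.2.2 (add F s):
            ○ open, literals {r=0, s=0}.
2 branches closed, 5 open.
Each open branch fixes some atoms; the unmentioned ones are free. Counting distinct full assignments: branch {s=0} (p, q, r, t, u) contributes 32 new; branch {p=1} (q, r, s, t, u) contributes 16 new; branch {u=0} (p, q, r, s, t) contributes 8 new; branch {p=0, t=1} (q, r, s, u) contributes 4 new; branch {r=0, s=0} (p, q, t, u) contributes 0 new. Total: 60.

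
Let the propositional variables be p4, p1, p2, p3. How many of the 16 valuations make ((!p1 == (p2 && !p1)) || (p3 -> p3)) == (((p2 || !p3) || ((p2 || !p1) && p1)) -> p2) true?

Initial set: {T (((!p1 == (p2 && !p1)) || (p3 -> p3)) == (((p2 || !p3) || ((p2 || !p1) && p1)) -> p2))}.
T (((!p1 == (p2 && !p1)) || (p3 -> p3)) == (((p2 || !p3) || ((p2 || !p1) && p1)) -> p2)): β-rule — branch into T ((!p1 == (p2 && !p1)) || (p3 -> p3)), T (((p2 || !p3) || ((p2 || !p1) && p1)) -> p2)  //  F ((!p1 == (p2 && !p1)) || (p3 -> p3)), F (((p2 || !p3) || ((p2 || !p1) && p1)) -> p2).
  branch 1 (add T ((!p1 == (p2 && !p1)) || (p3 -> p3)), T (((p2 || !p3) || ((p2 || !p1) && p1)) -> p2)):
    T ((!p1 == (p2 && !p1)) || (p3 -> p3)): β-rule — branch into T (!p1 == (p2 && !p1))  //  T (p3 -> p3).
      branch 1.1 (add T (!p1 == (p2 && !p1))):
        T (((p2 || !p3) || ((p2 || !p1) && p1)) -> p2): β-rule — branch into F ((p2 || !p3) || ((p2 || !p1) && p1))  //  T p2.
          branch 1.1.1 (add F ((p2 || !p3) || ((p2 || !p1) && p1))):
            F ((p2 || !p3) || ((p2 || !p1) && p1)): α-rule — add F (p2 || !p3), F ((p2 || !p1) && p1).
            F (p2 || !p3): α-rule — add F p2, F !p3.
            T (!p1 == (p2 && !p1)): β-rule — branch into T !p1, T (p2 && !p1)  //  F !p1, F (p2 && !p1).
              branch 1.1.1.1 (add T !p1, T (p2 && !p1)):
                T (p2 && !p1): α-rule — add T p2, T !p1.
                × closes — contains both p2 and !p2.
              branch 1.1.1.2 (add F !p1, F (p2 && !p1)):
                F ((p2 || !p1) && p1): β-rule — branch into F (p2 || !p1)  //  F p1.
                  branch 1.1.1.2.1 (add F (p2 || !p1)):
                    F (p2 || !p1): α-rule — add F p2, F !p1.
                    F (p2 && !p1): β-rule — branch into F p2  //  F !p1.
                      branch 1.1.1.2.1.1 (add F p2):
                        ○ open, literals {p1=T, p2=F, p3=T}.
                      branch 1.1.1.2.1.2 (add F !p1):
                        ○ open, literals {p1=T, p2=F, p3=T}.
                  branch 1.1.1.2.2 (add F p1):
                    × closes — contains both p1 and !p1.
          branch 1.1.2 (add T p2):
            T (!p1 == (p2 && !p1)): β-rule — branch into T !p1, T (p2 && !p1)  //  F !p1, F (p2 && !p1).
              branch 1.1.2.1 (add T !p1, T (p2 && !p1)):
                T (p2 && !p1): α-rule — add T p2, T !p1.
                ○ open, literals {p1=F, p2=T}.
              branch 1.1.2.2 (add F !p1, F (p2 && !p1)):
                F (p2 && !p1): β-rule — branch into F p2  //  F !p1.
                  branch 1.1.2.2.1 (add F p2):
                    × closes — contains both p2 and !p2.
                  branch 1.1.2.2.2 (add F !p1):
                    ○ open, literals {p1=T, p2=T}.
      branch 1.2 (add T (p3 -> p3)):
        T (((p2 || !p3) || ((p2 || !p1) && p1)) -> p2): β-rule — branch into F ((p2 || !p3) || ((p2 || !p1) && p1))  //  T p2.
          branch 1.2.1 (add F ((p2 || !p3) || ((p2 || !p1) && p1))):
            F ((p2 || !p3) || ((p2 || !p1) && p1)): α-rule — add F (p2 || !p3), F ((p2 || !p1) && p1).
            F (p2 || !p3): α-rule — add F p2, F !p3.
            T (p3 -> p3): β-rule — branch into F p3  //  T p3.
              branch 1.2.1.1 (add F p3):
                × closes — contains both p3 and !p3.
              branch 1.2.1.2 (add T p3):
                F ((p2 || !p1) && p1): β-rule — branch into F (p2 || !p1)  //  F p1.
                  branch 1.2.1.2.1 (add F (p2 || !p1)):
                    F (p2 || !p1): α-rule — add F p2, F !p1.
                    ○ open, literals {p1=T, p2=F, p3=T}.
                  branch 1.2.1.2.2 (add F p1):
                    ○ open, literals {p1=F, p2=F, p3=T}.
          branch 1.2.2 (add T p2):
            T (p3 -> p3): β-rule — branch into F p3  //  T p3.
              branch 1.2.2.1 (add F p3):
                ○ open, literals {p2=T, p3=F}.
              branch 1.2.2.2 (add T p3):
                ○ open, literals {p2=T, p3=T}.
  branch 2 (add F ((!p1 == (p2 && !p1)) || (p3 -> p3)), F (((p2 || !p3) || ((p2 || !p1) && p1)) -> p2)):
    F ((!p1 == (p2 && !p1)) || (p3 -> p3)): α-rule — add F (!p1 == (p2 && !p1)), F (p3 -> p3).
    F (((p2 || !p3) || ((p2 || !p1) && p1)) -> p2): α-rule — add T ((p2 || !p3) || ((p2 || !p1) && p1)), F p2.
    F (p3 -> p3): α-rule — add T p3, F p3.
    × closes — contains both p3 and !p3.
5 branches closed, 8 open.
Each open branch fixes some atoms; the unmentioned ones are free. Counting distinct full assignments: branch {p1=T, p2=F, p3=T} (p4) contributes 2 new; branch {p1=T, p2=F, p3=T} (p4) contributes 0 new; branch {p1=F, p2=T} (p4, p3) contributes 4 new; branch {p1=T, p2=T} (p4, p3) contributes 4 new; branch {p1=T, p2=F, p3=T} (p4) contributes 0 new; branch {p1=F, p2=F, p3=T} (p4) contributes 2 new; branch {p2=T, p3=F} (p4, p1) contributes 0 new; branch {p2=T, p3=T} (p4, p1) contributes 0 new. Total: 12.

12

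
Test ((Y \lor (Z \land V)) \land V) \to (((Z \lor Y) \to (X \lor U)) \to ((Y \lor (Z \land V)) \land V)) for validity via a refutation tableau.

Assume the negation and expand:
Initial set: {\lnot (((Y \lor (Z \land V)) \land V) \to (((Z \lor Y) \to (X \lor U)) \to ((Y \lor (Z \land V)) \land V)))}.
\lnot (((Y \lor (Z \land V)) \land V) \to (((Z \lor Y) \to (X \lor U)) \to ((Y \lor (Z \land V)) \land V))): α-rule — add ((Y \lor (Z \land V)) \land V), \lnot (((Z \lor Y) \to (X \lor U)) \to ((Y \lor (Z \land V)) \land V)).
((Y \lor (Z \land V)) \land V): α-rule — add (Y \lor (Z \land V)), V.
\lnot (((Z \lor Y) \to (X \lor U)) \to ((Y \lor (Z \land V)) \land V)): α-rule — add ((Z \lor Y) \to (X \lor U)), \lnot ((Y \lor (Z \land V)) \land V).
(Y \lor (Z \land V)): β-rule — branch into Y  //  (Z \land V).
  branch 1 (add Y):
    ((Z \lor Y) \to (X \lor U)): β-rule — branch into \lnot (Z \lor Y)  //  (X \lor U).
      branch 1.1 (add \lnot (Z \lor Y)):
        \lnot (Z \lor Y): α-rule — add \lnot Z, \lnot Y.
        × closes — contains both Y and \lnot Y.
      branch 1.2 (add (X \lor U)):
        \lnot ((Y \lor (Z \land V)) \land V): β-rule — branch into \lnot (Y \lor (Z \land V))  //  \lnot V.
          branch 1.2.1 (add \lnot (Y \lor (Z \land V))):
            \lnot (Y \lor (Z \land V)): α-rule — add \lnot Y, \lnot (Z \land V).
            × closes — contains both Y and \lnot Y.
          branch 1.2.2 (add \lnot V):
            × closes — contains both V and \lnot V.
  branch 2 (add (Z \land V)):
    (Z \land V): α-rule — add Z, V.
    ((Z \lor Y) \to (X \lor U)): β-rule — branch into \lnot (Z \lor Y)  //  (X \lor U).
      branch 2.1 (add \lnot (Z \lor Y)):
        \lnot (Z \lor Y): α-rule — add \lnot Z, \lnot Y.
        × closes — contains both Z and \lnot Z.
      branch 2.2 (add (X \lor U)):
        \lnot ((Y \lor (Z \land V)) \land V): β-rule — branch into \lnot (Y \lor (Z \land V))  //  \lnot V.
          branch 2.2.1 (add \lnot (Y \lor (Z \land V))):
            \lnot (Y \lor (Z \land V)): α-rule — add \lnot Y, \lnot (Z \land V).
            (X \lor U): β-rule — branch into X  //  U.
              branch 2.2.1.1 (add X):
                \lnot (Z \land V): β-rule — branch into \lnot Z  //  \lnot V.
                  branch 2.2.1.1.1 (add \lnot Z):
                    × closes — contains both Z and \lnot Z.
                  branch 2.2.1.1.2 (add \lnot V):
                    × closes — contains both V and \lnot V.
              branch 2.2.1.2 (add U):
                \lnot (Z \land V): β-rule — branch into \lnot Z  //  \lnot V.
                  branch 2.2.1.2.1 (add \lnot Z):
                    × closes — contains both Z and \lnot Z.
                  branch 2.2.1.2.2 (add \lnot V):
                    × closes — contains both V and \lnot V.
          branch 2.2.2 (add \lnot V):
            × closes — contains both V and \lnot V.
All 9 branches close.
Every branch closed, so the negation is unsatisfiable and the formula is valid.

Valid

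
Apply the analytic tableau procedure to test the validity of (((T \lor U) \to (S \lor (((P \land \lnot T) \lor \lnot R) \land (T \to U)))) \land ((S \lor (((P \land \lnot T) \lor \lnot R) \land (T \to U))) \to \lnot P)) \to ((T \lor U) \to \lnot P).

Valid

Assume the negation and expand:
Initial set: {\lnot ((((T \lor U) \to (S \lor (((P \land \lnot T) \lor \lnot R) \land (T \to U)))) \land ((S \lor (((P \land \lnot T) \lor \lnot R) \land (T \to U))) \to \lnot P)) \to ((T \lor U) \to \lnot P))}.
\lnot ((((T \lor U) \to (S \lor (((P \land \lnot T) \lor \lnot R) \land (T \to U)))) \land ((S \lor (((P \land \lnot T) \lor \lnot R) \land (T \to U))) \to \lnot P)) \to ((T \lor U) \to \lnot P)): α-rule — add (((T \lor U) \to (S \lor (((P \land \lnot T) \lor \lnot R) \land (T \to U)))) \land ((S \lor (((P \land \lnot T) \lor \lnot R) \land (T \to U))) \to \lnot P)), \lnot ((T \lor U) \to \lnot P).
(((T \lor U) \to (S \lor (((P \land \lnot T) \lor \lnot R) \land (T \to U)))) \land ((S \lor (((P \land \lnot T) \lor \lnot R) \land (T \to U))) \to \lnot P)): α-rule — add ((T \lor U) \to (S \lor (((P \land \lnot T) \lor \lnot R) \land (T \to U)))), ((S \lor (((P \land \lnot T) \lor \lnot R) \land (T \to U))) \to \lnot P).
\lnot ((T \lor U) \to \lnot P): α-rule — add (T \lor U), \lnot \lnot P.
((T \lor U) \to (S \lor (((P \land \lnot T) \lor \lnot R) \land (T \to U)))): β-rule — branch into \lnot (T \lor U)  //  (S \lor (((P \land \lnot T) \lor \lnot R) \land (T \to U))).
  branch 1 (add \lnot (T \lor U)):
    \lnot (T \lor U): α-rule — add \lnot T, \lnot U.
    ((S \lor (((P \land \lnot T) \lor \lnot R) \land (T \to U))) \to \lnot P): β-rule — branch into \lnot (S \lor (((P \land \lnot T) \lor \lnot R) \land (T \to U)))  //  \lnot P.
      branch 1.1 (add \lnot (S \lor (((P \land \lnot T) \lor \lnot R) \land (T \to U)))):
        \lnot (S \lor (((P \land \lnot T) \lor \lnot R) \land (T \to U))): α-rule — add \lnot S, \lnot (((P \land \lnot T) \lor \lnot R) \land (T \to U)).
        (T \lor U): β-rule — branch into T  //  U.
          branch 1.1.1 (add T):
            × closes — contains both T and \lnot T.
          branch 1.1.2 (add U):
            × closes — contains both U and \lnot U.
      branch 1.2 (add \lnot P):
        × closes — contains both P and \lnot P.
  branch 2 (add (S \lor (((P \land \lnot T) \lor \lnot R) \land (T \to U)))):
    ((S \lor (((P \land \lnot T) \lor \lnot R) \land (T \to U))) \to \lnot P): β-rule — branch into \lnot (S \lor (((P \land \lnot T) \lor \lnot R) \land (T \to U)))  //  \lnot P.
      branch 2.1 (add \lnot (S \lor (((P \land \lnot T) \lor \lnot R) \land (T \to U)))):
        \lnot (S \lor (((P \land \lnot T) \lor \lnot R) \land (T \to U))): α-rule — add \lnot S, \lnot (((P \land \lnot T) \lor \lnot R) \land (T \to U)).
        (T \lor U): β-rule — branch into T  //  U.
          branch 2.1.1 (add T):
            (S \lor (((P \land \lnot T) \lor \lnot R) \land (T \to U))): β-rule — branch into S  //  (((P \land \lnot T) \lor \lnot R) \land (T \to U)).
              branch 2.1.1.1 (add S):
                × closes — contains both S and \lnot S.
              branch 2.1.1.2 (add (((P \land \lnot T) \lor \lnot R) \land (T \to U))):
                (((P \land \lnot T) \lor \lnot R) \land (T \to U)): α-rule — add ((P \land \lnot T) \lor \lnot R), (T \to U).
                \lnot (((P \land \lnot T) \lor \lnot R) \land (T \to U)): β-rule — branch into \lnot ((P \land \lnot T) \lor \lnot R)  //  \lnot (T \to U).
                  branch 2.1.1.2.1 (add \lnot ((P \land \lnot T) \lor \lnot R)):
                    \lnot ((P \land \lnot T) \lor \lnot R): α-rule — add \lnot (P \land \lnot T), \lnot \lnot R.
                    ((P \land \lnot T) \lor \lnot R): β-rule — branch into (P \land \lnot T)  //  \lnot R.
                      branch 2.1.1.2.1.1 (add (P \land \lnot T)):
                        (P \land \lnot T): α-rule — add P, \lnot T.
                        × closes — contains both T and \lnot T.
                      branch 2.1.1.2.1.2 (add \lnot R):
                        × closes — contains both R and \lnot R.
                  branch 2.1.1.2.2 (add \lnot (T \to U)):
                    \lnot (T \to U): α-rule — add T, \lnot U.
                    ((P \land \lnot T) \lor \lnot R): β-rule — branch into (P \land \lnot T)  //  \lnot R.
                      branch 2.1.1.2.2.1 (add (P \land \lnot T)):
                        (P \land \lnot T): α-rule — add P, \lnot T.
                        × closes — contains both T and \lnot T.
                      branch 2.1.1.2.2.2 (add \lnot R):
                        (T \to U): β-rule — branch into \lnot T  //  U.
                          branch 2.1.1.2.2.2.1 (add \lnot T):
                            × closes — contains both T and \lnot T.
                          branch 2.1.1.2.2.2.2 (add U):
                            × closes — contains both U and \lnot U.
          branch 2.1.2 (add U):
            (S \lor (((P \land \lnot T) \lor \lnot R) \land (T \to U))): β-rule — branch into S  //  (((P \land \lnot T) \lor \lnot R) \land (T \to U)).
              branch 2.1.2.1 (add S):
                × closes — contains both S and \lnot S.
              branch 2.1.2.2 (add (((P \land \lnot T) \lor \lnot R) \land (T \to U))):
                (((P \land \lnot T) \lor \lnot R) \land (T \to U)): α-rule — add ((P \land \lnot T) \lor \lnot R), (T \to U).
                \lnot (((P \land \lnot T) \lor \lnot R) \land (T \to U)): β-rule — branch into \lnot ((P \land \lnot T) \lor \lnot R)  //  \lnot (T \to U).
                  branch 2.1.2.2.1 (add \lnot ((P \land \lnot T) \lor \lnot R)):
                    \lnot ((P \land \lnot T) \lor \lnot R): α-rule — add \lnot (P \land \lnot T), \lnot \lnot R.
                    ((P \land \lnot T) \lor \lnot R): β-rule — branch into (P \land \lnot T)  //  \lnot R.
                      branch 2.1.2.2.1.1 (add (P \land \lnot T)):
                        (P \land \lnot T): α-rule — add P, \lnot T.
                        (T \to U): β-rule — branch into \lnot T  //  U.
                          branch 2.1.2.2.1.1.1 (add \lnot T):
                            \lnot (P \land \lnot T): β-rule — branch into \lnot P  //  \lnot \lnot T.
                              branch 2.1.2.2.1.1.1.1 (add \lnot P):
                                × closes — contains both P and \lnot P.
                              branch 2.1.2.2.1.1.1.2 (add \lnot \lnot T):
                                × closes — contains both T and \lnot T.
                          branch 2.1.2.2.1.1.2 (add U):
                            \lnot (P \land \lnot T): β-rule — branch into \lnot P  //  \lnot \lnot T.
                              branch 2.1.2.2.1.1.2.1 (add \lnot P):
                                × closes — contains both P and \lnot P.
                              branch 2.1.2.2.1.1.2.2 (add \lnot \lnot T):
                                × closes — contains both T and \lnot T.
                      branch 2.1.2.2.1.2 (add \lnot R):
                        × closes — contains both R and \lnot R.
                  branch 2.1.2.2.2 (add \lnot (T \to U)):
                    \lnot (T \to U): α-rule — add T, \lnot U.
                    × closes — contains both U and \lnot U.
      branch 2.2 (add \lnot P):
        × closes — contains both P and \lnot P.
All 17 branches close.
Every branch closed, so the negation is unsatisfiable and the formula is valid.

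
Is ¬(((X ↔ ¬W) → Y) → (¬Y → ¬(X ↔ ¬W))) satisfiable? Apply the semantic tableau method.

Initial set: {¬(((X ↔ ¬W) → Y) → (¬Y → ¬(X ↔ ¬W)))}.
¬(((X ↔ ¬W) → Y) → (¬Y → ¬(X ↔ ¬W))): α-rule — add ((X ↔ ¬W) → Y), ¬(¬Y → ¬(X ↔ ¬W)).
¬(¬Y → ¬(X ↔ ¬W)): α-rule — add ¬Y, ¬¬(X ↔ ¬W).
((X ↔ ¬W) → Y): β-rule — branch into ¬(X ↔ ¬W)  //  Y.
  branch 1 (add ¬(X ↔ ¬W)):
    ¬¬(X ↔ ¬W): β-rule — branch into X, ¬W  //  ¬X, ¬¬W.
      branch 1.1 (add X, ¬W):
        ¬(X ↔ ¬W): β-rule — branch into X, ¬¬W  //  ¬X, ¬W.
          branch 1.1.1 (add X, ¬¬W):
            × closes — contains both W and ¬W.
          branch 1.1.2 (add ¬X, ¬W):
            × closes — contains both X and ¬X.
      branch 1.2 (add ¬X, ¬¬W):
        ¬(X ↔ ¬W): β-rule — branch into X, ¬¬W  //  ¬X, ¬W.
          branch 1.2.1 (add X, ¬¬W):
            × closes — contains both X and ¬X.
          branch 1.2.2 (add ¬X, ¬W):
            × closes — contains both W and ¬W.
  branch 2 (add Y):
    × closes — contains both Y and ¬Y.
All 5 branches close.
Every branch closed; the formula is unsatisfiable.

Unsatisfiable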